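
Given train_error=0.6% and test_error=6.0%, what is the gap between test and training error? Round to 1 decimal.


Generalization gap = test_error - train_error
= 6.0 - 0.6
= 5.4%
A moderate gap.

5.4


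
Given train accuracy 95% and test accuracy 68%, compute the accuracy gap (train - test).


Gap = train_accuracy - test_accuracy
= 95 - 68
= 27%
This large gap strongly indicates overfitting.

27


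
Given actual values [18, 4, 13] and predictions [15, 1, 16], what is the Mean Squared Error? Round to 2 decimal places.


Differences: [3, 3, -3]
Squared errors: [9, 9, 9]
Sum of squared errors = 27
MSE = 27 / 3 = 9.00

9.00


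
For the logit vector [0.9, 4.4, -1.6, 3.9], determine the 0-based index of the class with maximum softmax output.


Softmax is a monotonic transformation, so it preserves the argmax.
We need to find the index of the maximum logit.
Index 0: 0.9
Index 1: 4.4
Index 2: -1.6
Index 3: 3.9
Maximum logit = 4.4 at index 1

1


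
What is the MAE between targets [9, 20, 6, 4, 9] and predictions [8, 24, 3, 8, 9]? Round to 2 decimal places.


Absolute errors: [1, 4, 3, 4, 0]
Sum of absolute errors = 12
MAE = 12 / 5 = 2.40

2.40


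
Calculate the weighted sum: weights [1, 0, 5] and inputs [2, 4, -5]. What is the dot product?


Element-wise products:
1 * 2 = 2
0 * 4 = 0
5 * -5 = -25
Sum = 2 + 0 + -25
= -23

-23


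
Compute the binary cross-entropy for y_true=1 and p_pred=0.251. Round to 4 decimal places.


For y=1: Loss = -log(p)
= -log(0.251)
= -(-1.3823)
= 1.3823

1.3823


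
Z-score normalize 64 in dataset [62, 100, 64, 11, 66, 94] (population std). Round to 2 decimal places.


Mean = (62 + 100 + 64 + 11 + 66 + 94) / 6 = 66.1667
Variance = sum((x_i - mean)^2) / n = 830.8056
Std = sqrt(830.8056) = 28.8237
Z = (x - mean) / std
= (64 - 66.1667) / 28.8237
= -2.1667 / 28.8237
= -0.08

-0.08


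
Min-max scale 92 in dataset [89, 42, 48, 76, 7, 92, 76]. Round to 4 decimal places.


Min = 7, Max = 92
Range = 92 - 7 = 85
Scaled = (x - min) / (max - min)
= (92 - 7) / 85
= 85 / 85
= 1.0000

1.0000


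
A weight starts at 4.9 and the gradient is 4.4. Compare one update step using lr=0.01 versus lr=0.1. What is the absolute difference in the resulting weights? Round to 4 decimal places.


With lr=0.01: w_new = 4.9 - 0.01 * 4.4 = 4.856
With lr=0.1: w_new = 4.9 - 0.1 * 4.4 = 4.46
Absolute difference = |4.856 - 4.46|
= 0.3960

0.3960


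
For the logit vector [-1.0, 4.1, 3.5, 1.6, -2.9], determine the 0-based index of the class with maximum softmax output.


Softmax is a monotonic transformation, so it preserves the argmax.
We need to find the index of the maximum logit.
Index 0: -1.0
Index 1: 4.1
Index 2: 3.5
Index 3: 1.6
Index 4: -2.9
Maximum logit = 4.1 at index 1

1


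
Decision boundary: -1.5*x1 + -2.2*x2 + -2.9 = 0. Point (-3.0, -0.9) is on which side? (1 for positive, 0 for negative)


Compute -1.5 * -3.0 + -2.2 * -0.9 + -2.9
= 4.5 + 1.98 + -2.9
= 3.58
Since 3.58 >= 0, the point is on the positive side.

1


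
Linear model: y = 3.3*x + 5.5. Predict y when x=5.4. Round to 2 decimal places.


y = 3.3 * 5.4 + (5.5)
= 17.82 + (5.5)
= 23.32

23.32


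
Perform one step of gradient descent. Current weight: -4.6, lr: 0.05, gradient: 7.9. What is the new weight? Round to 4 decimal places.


w_new = w_old - lr * gradient
= -4.6 - 0.05 * 7.9
= -4.6 - (0.395)
= -4.9950

-4.9950


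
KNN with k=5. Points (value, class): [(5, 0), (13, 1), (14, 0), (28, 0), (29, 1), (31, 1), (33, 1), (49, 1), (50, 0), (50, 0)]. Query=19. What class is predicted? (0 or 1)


Distances from query 19:
Point 14 (class 0): distance = 5
Point 13 (class 1): distance = 6
Point 28 (class 0): distance = 9
Point 29 (class 1): distance = 10
Point 31 (class 1): distance = 12
K=5 nearest neighbors: classes = [0, 1, 0, 1, 1]
Votes for class 1: 3 / 5
Majority vote => class 1

1


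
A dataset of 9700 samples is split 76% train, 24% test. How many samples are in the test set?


Train samples = 9700 * 76% = 7372
Test samples = 9700 - 7372
= 2328

2328


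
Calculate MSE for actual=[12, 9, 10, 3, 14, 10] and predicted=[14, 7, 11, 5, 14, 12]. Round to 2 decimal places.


Differences: [-2, 2, -1, -2, 0, -2]
Squared errors: [4, 4, 1, 4, 0, 4]
Sum of squared errors = 17
MSE = 17 / 6 = 2.83

2.83


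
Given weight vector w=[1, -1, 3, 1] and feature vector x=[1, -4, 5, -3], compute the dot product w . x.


Element-wise products:
1 * 1 = 1
-1 * -4 = 4
3 * 5 = 15
1 * -3 = -3
Sum = 1 + 4 + 15 + -3
= 17

17


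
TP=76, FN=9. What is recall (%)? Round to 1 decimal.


Recall = TP / (TP + FN) * 100
= 76 / (76 + 9)
= 76 / 85
= 0.8941
= 89.4%

89.4


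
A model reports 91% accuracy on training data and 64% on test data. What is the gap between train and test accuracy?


Gap = train_accuracy - test_accuracy
= 91 - 64
= 27%
This large gap strongly indicates overfitting.

27


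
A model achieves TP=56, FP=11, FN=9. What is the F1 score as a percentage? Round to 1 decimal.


Precision = TP / (TP + FP) = 56 / 67 = 0.8358
Recall = TP / (TP + FN) = 56 / 65 = 0.8615
F1 = 2 * P * R / (P + R)
= 2 * 0.8358 * 0.8615 / (0.8358 + 0.8615)
= 1.4402 / 1.6974
= 0.8485
As percentage: 84.8%

84.8


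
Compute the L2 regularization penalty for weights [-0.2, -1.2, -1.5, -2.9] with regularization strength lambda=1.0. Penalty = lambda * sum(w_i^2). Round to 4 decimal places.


Squaring each weight:
(-0.2)^2 = 0.04
(-1.2)^2 = 1.44
(-1.5)^2 = 2.25
(-2.9)^2 = 8.41
Sum of squares = 12.14
Penalty = 1.0 * 12.14 = 12.1400

12.1400


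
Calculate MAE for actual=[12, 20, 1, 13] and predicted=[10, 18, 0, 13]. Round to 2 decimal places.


Absolute errors: [2, 2, 1, 0]
Sum of absolute errors = 5
MAE = 5 / 4 = 1.25

1.25


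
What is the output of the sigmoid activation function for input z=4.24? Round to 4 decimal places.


sigmoid(z) = 1 / (1 + exp(-z))
exp(-(4.24)) = exp(-4.24) = 0.0144
1 + 0.0144 = 1.0144
1 / 1.0144 = 0.9858

0.9858


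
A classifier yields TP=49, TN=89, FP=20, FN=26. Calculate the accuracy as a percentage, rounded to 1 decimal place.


Accuracy = (TP + TN) / (TP + TN + FP + FN) * 100
= (49 + 89) / (49 + 89 + 20 + 26)
= 138 / 184
= 0.75
= 75.0%

75.0


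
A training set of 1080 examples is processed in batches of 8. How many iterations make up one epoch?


Iterations per epoch = dataset_size / batch_size
= 1080 / 8
= 135

135


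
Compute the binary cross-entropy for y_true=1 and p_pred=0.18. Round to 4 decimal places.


For y=1: Loss = -log(p)
= -log(0.18)
= -(-1.7148)
= 1.7148

1.7148


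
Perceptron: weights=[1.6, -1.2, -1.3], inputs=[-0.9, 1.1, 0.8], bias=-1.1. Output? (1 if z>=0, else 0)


z = w . x + b
= 1.6*-0.9 + -1.2*1.1 + -1.3*0.8 + -1.1
= -1.44 + -1.32 + -1.04 + -1.1
= -3.8 + -1.1
= -4.9
Since z = -4.9 < 0, output = 0

0


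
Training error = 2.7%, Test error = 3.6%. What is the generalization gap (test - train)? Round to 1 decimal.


Generalization gap = test_error - train_error
= 3.6 - 2.7
= 0.9%
A small gap suggests good generalization.

0.9


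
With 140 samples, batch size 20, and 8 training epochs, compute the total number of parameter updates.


Iterations per epoch = 140 / 20 = 7
Total updates = iterations_per_epoch * epochs
= 7 * 8
= 56

56


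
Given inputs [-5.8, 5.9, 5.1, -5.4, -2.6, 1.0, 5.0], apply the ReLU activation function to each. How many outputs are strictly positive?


ReLU(x) = max(0, x) for each element:
ReLU(-5.8) = 0
ReLU(5.9) = 5.9
ReLU(5.1) = 5.1
ReLU(-5.4) = 0
ReLU(-2.6) = 0
ReLU(1.0) = 1.0
ReLU(5.0) = 5.0
Active neurons (>0): 4

4


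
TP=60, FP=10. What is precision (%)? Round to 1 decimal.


Precision = TP / (TP + FP) * 100
= 60 / (60 + 10)
= 60 / 70
= 0.8571
= 85.7%

85.7


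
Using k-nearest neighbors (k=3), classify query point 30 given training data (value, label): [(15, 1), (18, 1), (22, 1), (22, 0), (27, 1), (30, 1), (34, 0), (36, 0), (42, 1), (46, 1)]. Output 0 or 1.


Distances from query 30:
Point 30 (class 1): distance = 0
Point 27 (class 1): distance = 3
Point 34 (class 0): distance = 4
K=3 nearest neighbors: classes = [1, 1, 0]
Votes for class 1: 2 / 3
Majority vote => class 1

1


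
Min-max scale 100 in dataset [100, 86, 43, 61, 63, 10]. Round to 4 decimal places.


Min = 10, Max = 100
Range = 100 - 10 = 90
Scaled = (x - min) / (max - min)
= (100 - 10) / 90
= 90 / 90
= 1.0000

1.0000


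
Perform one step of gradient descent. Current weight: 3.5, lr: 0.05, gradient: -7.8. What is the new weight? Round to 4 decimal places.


w_new = w_old - lr * gradient
= 3.5 - 0.05 * -7.8
= 3.5 - (-0.39)
= 3.8900

3.8900


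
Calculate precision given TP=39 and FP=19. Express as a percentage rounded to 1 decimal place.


Precision = TP / (TP + FP) * 100
= 39 / (39 + 19)
= 39 / 58
= 0.6724
= 67.2%

67.2


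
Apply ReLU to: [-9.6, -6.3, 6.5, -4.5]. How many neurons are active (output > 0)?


ReLU(x) = max(0, x) for each element:
ReLU(-9.6) = 0
ReLU(-6.3) = 0
ReLU(6.5) = 6.5
ReLU(-4.5) = 0
Active neurons (>0): 1

1


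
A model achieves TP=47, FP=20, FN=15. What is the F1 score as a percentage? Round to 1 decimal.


Precision = TP / (TP + FP) = 47 / 67 = 0.7015
Recall = TP / (TP + FN) = 47 / 62 = 0.7581
F1 = 2 * P * R / (P + R)
= 2 * 0.7015 * 0.7581 / (0.7015 + 0.7581)
= 1.0636 / 1.4596
= 0.7287
As percentage: 72.9%

72.9


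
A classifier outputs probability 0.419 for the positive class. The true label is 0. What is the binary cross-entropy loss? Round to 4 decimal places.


For y=0: Loss = -log(1-p)
= -log(1 - 0.419)
= -log(0.581)
= -(-0.543)
= 0.5430

0.5430


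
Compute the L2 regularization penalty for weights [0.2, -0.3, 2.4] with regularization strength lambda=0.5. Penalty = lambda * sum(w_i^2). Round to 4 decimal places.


Squaring each weight:
0.2^2 = 0.04
(-0.3)^2 = 0.09
2.4^2 = 5.76
Sum of squares = 5.89
Penalty = 0.5 * 5.89 = 2.9450

2.9450


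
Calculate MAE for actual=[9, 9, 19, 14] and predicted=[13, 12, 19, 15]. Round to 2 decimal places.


Absolute errors: [4, 3, 0, 1]
Sum of absolute errors = 8
MAE = 8 / 4 = 2.00

2.00


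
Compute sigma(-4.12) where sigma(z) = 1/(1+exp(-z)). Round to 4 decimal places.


sigmoid(z) = 1 / (1 + exp(-z))
exp(-(-4.12)) = exp(4.12) = 61.5592
1 + 61.5592 = 62.5592
1 / 62.5592 = 0.0160

0.0160


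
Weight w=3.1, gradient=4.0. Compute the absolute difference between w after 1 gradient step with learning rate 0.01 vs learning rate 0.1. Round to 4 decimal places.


With lr=0.01: w_new = 3.1 - 0.01 * 4.0 = 3.06
With lr=0.1: w_new = 3.1 - 0.1 * 4.0 = 2.7
Absolute difference = |3.06 - 2.7|
= 0.3600

0.3600


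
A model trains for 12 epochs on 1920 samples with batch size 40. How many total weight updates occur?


Iterations per epoch = 1920 / 40 = 48
Total updates = iterations_per_epoch * epochs
= 48 * 12
= 576

576


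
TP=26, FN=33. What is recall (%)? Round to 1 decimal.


Recall = TP / (TP + FN) * 100
= 26 / (26 + 33)
= 26 / 59
= 0.4407
= 44.1%

44.1


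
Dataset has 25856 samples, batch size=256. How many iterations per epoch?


Iterations per epoch = dataset_size / batch_size
= 25856 / 256
= 101

101


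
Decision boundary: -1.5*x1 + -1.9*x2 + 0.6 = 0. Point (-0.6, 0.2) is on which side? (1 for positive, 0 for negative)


Compute -1.5 * -0.6 + -1.9 * 0.2 + 0.6
= 0.9 + -0.38 + 0.6
= 1.12
Since 1.12 >= 0, the point is on the positive side.

1


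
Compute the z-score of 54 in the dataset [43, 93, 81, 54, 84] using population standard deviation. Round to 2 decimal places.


Mean = (43 + 93 + 81 + 54 + 84) / 5 = 71.0
Variance = sum((x_i - mean)^2) / n = 365.2
Std = sqrt(365.2) = 19.1102
Z = (x - mean) / std
= (54 - 71.0) / 19.1102
= -17.0 / 19.1102
= -0.89

-0.89


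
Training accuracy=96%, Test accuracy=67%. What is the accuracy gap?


Gap = train_accuracy - test_accuracy
= 96 - 67
= 29%
This large gap strongly indicates overfitting.

29


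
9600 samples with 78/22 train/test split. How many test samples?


Train samples = 9600 * 78% = 7488
Test samples = 9600 - 7488
= 2112

2112


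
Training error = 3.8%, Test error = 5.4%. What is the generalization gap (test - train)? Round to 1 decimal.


Generalization gap = test_error - train_error
= 5.4 - 3.8
= 1.6%
A small gap suggests good generalization.

1.6


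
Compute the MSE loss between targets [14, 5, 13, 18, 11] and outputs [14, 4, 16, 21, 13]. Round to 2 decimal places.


Differences: [0, 1, -3, -3, -2]
Squared errors: [0, 1, 9, 9, 4]
Sum of squared errors = 23
MSE = 23 / 5 = 4.60

4.60


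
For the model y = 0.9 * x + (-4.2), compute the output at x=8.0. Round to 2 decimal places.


y = 0.9 * 8.0 + (-4.2)
= 7.2 + (-4.2)
= 3.00

3.00


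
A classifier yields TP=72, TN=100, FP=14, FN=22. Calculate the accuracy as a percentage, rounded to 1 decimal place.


Accuracy = (TP + TN) / (TP + TN + FP + FN) * 100
= (72 + 100) / (72 + 100 + 14 + 22)
= 172 / 208
= 0.8269
= 82.7%

82.7


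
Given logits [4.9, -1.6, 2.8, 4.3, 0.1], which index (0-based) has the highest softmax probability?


Softmax is a monotonic transformation, so it preserves the argmax.
We need to find the index of the maximum logit.
Index 0: 4.9
Index 1: -1.6
Index 2: 2.8
Index 3: 4.3
Index 4: 0.1
Maximum logit = 4.9 at index 0

0


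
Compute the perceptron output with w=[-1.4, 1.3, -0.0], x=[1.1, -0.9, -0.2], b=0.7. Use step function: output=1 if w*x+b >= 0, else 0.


z = w . x + b
= -1.4*1.1 + 1.3*-0.9 + -0.0*-0.2 + 0.7
= -1.54 + -1.17 + 0.0 + 0.7
= -2.71 + 0.7
= -2.01
Since z = -2.01 < 0, output = 0

0


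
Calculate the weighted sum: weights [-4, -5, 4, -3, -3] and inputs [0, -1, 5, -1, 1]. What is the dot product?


Element-wise products:
-4 * 0 = 0
-5 * -1 = 5
4 * 5 = 20
-3 * -1 = 3
-3 * 1 = -3
Sum = 0 + 5 + 20 + 3 + -3
= 25

25


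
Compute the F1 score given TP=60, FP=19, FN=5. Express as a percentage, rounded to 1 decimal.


Precision = TP / (TP + FP) = 60 / 79 = 0.7595
Recall = TP / (TP + FN) = 60 / 65 = 0.9231
F1 = 2 * P * R / (P + R)
= 2 * 0.7595 * 0.9231 / (0.7595 + 0.9231)
= 1.4021 / 1.6826
= 0.8333
As percentage: 83.3%

83.3


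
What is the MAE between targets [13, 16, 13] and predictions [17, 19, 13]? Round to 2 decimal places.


Absolute errors: [4, 3, 0]
Sum of absolute errors = 7
MAE = 7 / 3 = 2.33

2.33


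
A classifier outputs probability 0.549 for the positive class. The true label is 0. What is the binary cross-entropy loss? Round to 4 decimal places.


For y=0: Loss = -log(1-p)
= -log(1 - 0.549)
= -log(0.451)
= -(-0.7963)
= 0.7963

0.7963


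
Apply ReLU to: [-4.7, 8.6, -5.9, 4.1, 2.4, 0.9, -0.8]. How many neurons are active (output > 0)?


ReLU(x) = max(0, x) for each element:
ReLU(-4.7) = 0
ReLU(8.6) = 8.6
ReLU(-5.9) = 0
ReLU(4.1) = 4.1
ReLU(2.4) = 2.4
ReLU(0.9) = 0.9
ReLU(-0.8) = 0
Active neurons (>0): 4

4


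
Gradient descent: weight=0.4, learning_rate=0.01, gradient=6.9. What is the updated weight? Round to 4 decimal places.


w_new = w_old - lr * gradient
= 0.4 - 0.01 * 6.9
= 0.4 - (0.069)
= 0.3310

0.3310


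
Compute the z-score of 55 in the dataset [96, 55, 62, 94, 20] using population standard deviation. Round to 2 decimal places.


Mean = (96 + 55 + 62 + 94 + 20) / 5 = 65.4
Variance = sum((x_i - mean)^2) / n = 787.04
Std = sqrt(787.04) = 28.0542
Z = (x - mean) / std
= (55 - 65.4) / 28.0542
= -10.4 / 28.0542
= -0.37

-0.37


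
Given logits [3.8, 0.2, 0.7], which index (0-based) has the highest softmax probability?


Softmax is a monotonic transformation, so it preserves the argmax.
We need to find the index of the maximum logit.
Index 0: 3.8
Index 1: 0.2
Index 2: 0.7
Maximum logit = 3.8 at index 0

0


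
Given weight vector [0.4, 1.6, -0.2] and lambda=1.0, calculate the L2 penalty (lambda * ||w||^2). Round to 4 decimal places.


Squaring each weight:
0.4^2 = 0.16
1.6^2 = 2.56
(-0.2)^2 = 0.04
Sum of squares = 2.76
Penalty = 1.0 * 2.76 = 2.7600

2.7600


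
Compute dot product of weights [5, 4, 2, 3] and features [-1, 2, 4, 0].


Element-wise products:
5 * -1 = -5
4 * 2 = 8
2 * 4 = 8
3 * 0 = 0
Sum = -5 + 8 + 8 + 0
= 11

11


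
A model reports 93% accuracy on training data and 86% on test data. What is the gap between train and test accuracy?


Gap = train_accuracy - test_accuracy
= 93 - 86
= 7%
This moderate gap may indicate mild overfitting.

7


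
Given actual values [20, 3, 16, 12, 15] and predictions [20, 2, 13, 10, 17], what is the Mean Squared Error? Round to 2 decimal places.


Differences: [0, 1, 3, 2, -2]
Squared errors: [0, 1, 9, 4, 4]
Sum of squared errors = 18
MSE = 18 / 5 = 3.60

3.60


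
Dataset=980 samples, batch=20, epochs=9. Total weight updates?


Iterations per epoch = 980 / 20 = 49
Total updates = iterations_per_epoch * epochs
= 49 * 9
= 441

441


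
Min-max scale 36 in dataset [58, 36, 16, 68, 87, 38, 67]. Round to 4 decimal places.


Min = 16, Max = 87
Range = 87 - 16 = 71
Scaled = (x - min) / (max - min)
= (36 - 16) / 71
= 20 / 71
= 0.2817

0.2817


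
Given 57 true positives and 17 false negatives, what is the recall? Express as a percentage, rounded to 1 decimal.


Recall = TP / (TP + FN) * 100
= 57 / (57 + 17)
= 57 / 74
= 0.7703
= 77.0%

77.0


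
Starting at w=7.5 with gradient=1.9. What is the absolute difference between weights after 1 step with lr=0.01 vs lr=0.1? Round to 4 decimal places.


With lr=0.01: w_new = 7.5 - 0.01 * 1.9 = 7.481
With lr=0.1: w_new = 7.5 - 0.1 * 1.9 = 7.31
Absolute difference = |7.481 - 7.31|
= 0.1710

0.1710


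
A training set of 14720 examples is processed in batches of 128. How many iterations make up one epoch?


Iterations per epoch = dataset_size / batch_size
= 14720 / 128
= 115

115


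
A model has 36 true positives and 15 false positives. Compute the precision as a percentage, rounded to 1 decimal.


Precision = TP / (TP + FP) * 100
= 36 / (36 + 15)
= 36 / 51
= 0.7059
= 70.6%

70.6


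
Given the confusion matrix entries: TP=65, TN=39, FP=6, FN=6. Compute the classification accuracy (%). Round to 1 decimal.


Accuracy = (TP + TN) / (TP + TN + FP + FN) * 100
= (65 + 39) / (65 + 39 + 6 + 6)
= 104 / 116
= 0.8966
= 89.7%

89.7


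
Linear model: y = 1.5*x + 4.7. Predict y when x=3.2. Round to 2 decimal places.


y = 1.5 * 3.2 + (4.7)
= 4.8 + (4.7)
= 9.50

9.50


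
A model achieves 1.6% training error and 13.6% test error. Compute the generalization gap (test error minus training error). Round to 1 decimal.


Generalization gap = test_error - train_error
= 13.6 - 1.6
= 12.0%
A large gap suggests overfitting.

12.0


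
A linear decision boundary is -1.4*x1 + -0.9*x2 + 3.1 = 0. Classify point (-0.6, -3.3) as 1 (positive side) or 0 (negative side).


Compute -1.4 * -0.6 + -0.9 * -3.3 + 3.1
= 0.84 + 2.97 + 3.1
= 6.91
Since 6.91 >= 0, the point is on the positive side.

1


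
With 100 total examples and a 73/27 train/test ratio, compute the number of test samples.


Train samples = 100 * 73% = 73
Test samples = 100 - 73
= 27

27


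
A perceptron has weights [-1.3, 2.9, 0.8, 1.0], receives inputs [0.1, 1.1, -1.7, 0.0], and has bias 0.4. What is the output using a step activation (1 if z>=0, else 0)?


z = w . x + b
= -1.3*0.1 + 2.9*1.1 + 0.8*-1.7 + 1.0*0.0 + 0.4
= -0.13 + 3.19 + -1.36 + 0.0 + 0.4
= 1.7 + 0.4
= 2.1
Since z = 2.1 >= 0, output = 1

1


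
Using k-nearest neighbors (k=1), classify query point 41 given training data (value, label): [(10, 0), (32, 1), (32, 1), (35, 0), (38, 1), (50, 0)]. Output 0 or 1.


Distances from query 41:
Point 38 (class 1): distance = 3
K=1 nearest neighbors: classes = [1]
Votes for class 1: 1 / 1
Majority vote => class 1

1


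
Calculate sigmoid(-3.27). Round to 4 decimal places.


sigmoid(z) = 1 / (1 + exp(-z))
exp(-(-3.27)) = exp(3.27) = 26.3113
1 + 26.3113 = 27.3113
1 / 27.3113 = 0.0366

0.0366


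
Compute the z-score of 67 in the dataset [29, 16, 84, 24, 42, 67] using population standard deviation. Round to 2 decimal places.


Mean = (29 + 16 + 84 + 24 + 42 + 67) / 6 = 43.6667
Variance = sum((x_i - mean)^2) / n = 590.2222
Std = sqrt(590.2222) = 24.2945
Z = (x - mean) / std
= (67 - 43.6667) / 24.2945
= 23.3333 / 24.2945
= 0.96

0.96


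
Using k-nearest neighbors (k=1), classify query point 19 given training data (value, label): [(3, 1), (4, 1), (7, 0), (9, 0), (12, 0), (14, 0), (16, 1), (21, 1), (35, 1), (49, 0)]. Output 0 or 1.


Distances from query 19:
Point 21 (class 1): distance = 2
K=1 nearest neighbors: classes = [1]
Votes for class 1: 1 / 1
Majority vote => class 1

1


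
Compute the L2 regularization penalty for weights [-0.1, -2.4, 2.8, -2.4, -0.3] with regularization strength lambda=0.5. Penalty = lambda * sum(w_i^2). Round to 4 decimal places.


Squaring each weight:
(-0.1)^2 = 0.01
(-2.4)^2 = 5.76
2.8^2 = 7.84
(-2.4)^2 = 5.76
(-0.3)^2 = 0.09
Sum of squares = 19.46
Penalty = 0.5 * 19.46 = 9.7300

9.7300


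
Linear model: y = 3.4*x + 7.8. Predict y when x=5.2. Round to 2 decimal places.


y = 3.4 * 5.2 + (7.8)
= 17.68 + (7.8)
= 25.48

25.48


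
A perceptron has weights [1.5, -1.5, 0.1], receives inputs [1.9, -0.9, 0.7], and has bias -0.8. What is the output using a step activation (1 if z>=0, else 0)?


z = w . x + b
= 1.5*1.9 + -1.5*-0.9 + 0.1*0.7 + -0.8
= 2.85 + 1.35 + 0.07 + -0.8
= 4.27 + -0.8
= 3.47
Since z = 3.47 >= 0, output = 1

1


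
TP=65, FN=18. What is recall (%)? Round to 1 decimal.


Recall = TP / (TP + FN) * 100
= 65 / (65 + 18)
= 65 / 83
= 0.7831
= 78.3%

78.3


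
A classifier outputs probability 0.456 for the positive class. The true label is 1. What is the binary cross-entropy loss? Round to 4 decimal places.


For y=1: Loss = -log(p)
= -log(0.456)
= -(-0.7853)
= 0.7853

0.7853


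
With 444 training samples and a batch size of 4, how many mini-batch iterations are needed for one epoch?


Iterations per epoch = dataset_size / batch_size
= 444 / 4
= 111

111


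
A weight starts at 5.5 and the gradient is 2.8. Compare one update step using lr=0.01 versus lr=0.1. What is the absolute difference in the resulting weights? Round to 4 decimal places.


With lr=0.01: w_new = 5.5 - 0.01 * 2.8 = 5.472
With lr=0.1: w_new = 5.5 - 0.1 * 2.8 = 5.22
Absolute difference = |5.472 - 5.22|
= 0.2520

0.2520


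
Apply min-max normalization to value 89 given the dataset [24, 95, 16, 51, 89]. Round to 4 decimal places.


Min = 16, Max = 95
Range = 95 - 16 = 79
Scaled = (x - min) / (max - min)
= (89 - 16) / 79
= 73 / 79
= 0.9241

0.9241


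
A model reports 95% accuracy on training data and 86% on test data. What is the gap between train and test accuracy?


Gap = train_accuracy - test_accuracy
= 95 - 86
= 9%
This moderate gap may indicate mild overfitting.

9


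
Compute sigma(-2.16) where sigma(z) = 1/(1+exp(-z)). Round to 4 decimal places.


sigmoid(z) = 1 / (1 + exp(-z))
exp(-(-2.16)) = exp(2.16) = 8.6711
1 + 8.6711 = 9.6711
1 / 9.6711 = 0.1034

0.1034


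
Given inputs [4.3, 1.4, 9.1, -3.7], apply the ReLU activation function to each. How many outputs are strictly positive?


ReLU(x) = max(0, x) for each element:
ReLU(4.3) = 4.3
ReLU(1.4) = 1.4
ReLU(9.1) = 9.1
ReLU(-3.7) = 0
Active neurons (>0): 3

3


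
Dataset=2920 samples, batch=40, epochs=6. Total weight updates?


Iterations per epoch = 2920 / 40 = 73
Total updates = iterations_per_epoch * epochs
= 73 * 6
= 438

438


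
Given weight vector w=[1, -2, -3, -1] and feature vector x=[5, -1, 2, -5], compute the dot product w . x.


Element-wise products:
1 * 5 = 5
-2 * -1 = 2
-3 * 2 = -6
-1 * -5 = 5
Sum = 5 + 2 + -6 + 5
= 6

6


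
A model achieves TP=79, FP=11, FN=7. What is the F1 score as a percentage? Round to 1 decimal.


Precision = TP / (TP + FP) = 79 / 90 = 0.8778
Recall = TP / (TP + FN) = 79 / 86 = 0.9186
F1 = 2 * P * R / (P + R)
= 2 * 0.8778 * 0.9186 / (0.8778 + 0.9186)
= 1.6127 / 1.7964
= 0.8977
As percentage: 89.8%

89.8


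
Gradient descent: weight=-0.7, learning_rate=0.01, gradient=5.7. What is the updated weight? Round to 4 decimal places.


w_new = w_old - lr * gradient
= -0.7 - 0.01 * 5.7
= -0.7 - (0.057)
= -0.7570

-0.7570


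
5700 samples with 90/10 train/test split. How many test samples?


Train samples = 5700 * 90% = 5130
Test samples = 5700 - 5130
= 570

570


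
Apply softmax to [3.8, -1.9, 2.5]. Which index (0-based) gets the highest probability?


Softmax is a monotonic transformation, so it preserves the argmax.
We need to find the index of the maximum logit.
Index 0: 3.8
Index 1: -1.9
Index 2: 2.5
Maximum logit = 3.8 at index 0

0


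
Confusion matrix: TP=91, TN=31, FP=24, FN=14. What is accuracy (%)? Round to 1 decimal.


Accuracy = (TP + TN) / (TP + TN + FP + FN) * 100
= (91 + 31) / (91 + 31 + 24 + 14)
= 122 / 160
= 0.7625
= 76.3%

76.3


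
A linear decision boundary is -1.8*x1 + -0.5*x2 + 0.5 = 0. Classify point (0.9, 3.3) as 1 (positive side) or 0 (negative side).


Compute -1.8 * 0.9 + -0.5 * 3.3 + 0.5
= -1.62 + -1.65 + 0.5
= -2.77
Since -2.77 < 0, the point is on the negative side.

0


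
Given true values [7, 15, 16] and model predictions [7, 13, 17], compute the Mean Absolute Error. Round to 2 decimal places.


Absolute errors: [0, 2, 1]
Sum of absolute errors = 3
MAE = 3 / 3 = 1.00

1.00


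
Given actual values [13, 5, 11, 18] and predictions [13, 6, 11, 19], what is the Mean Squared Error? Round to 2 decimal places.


Differences: [0, -1, 0, -1]
Squared errors: [0, 1, 0, 1]
Sum of squared errors = 2
MSE = 2 / 4 = 0.50

0.50


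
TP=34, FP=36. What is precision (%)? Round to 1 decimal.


Precision = TP / (TP + FP) * 100
= 34 / (34 + 36)
= 34 / 70
= 0.4857
= 48.6%

48.6


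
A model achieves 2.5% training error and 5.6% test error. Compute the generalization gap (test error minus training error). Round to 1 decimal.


Generalization gap = test_error - train_error
= 5.6 - 2.5
= 3.1%
A moderate gap.

3.1


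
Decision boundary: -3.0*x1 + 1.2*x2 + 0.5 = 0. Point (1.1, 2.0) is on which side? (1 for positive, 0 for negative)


Compute -3.0 * 1.1 + 1.2 * 2.0 + 0.5
= -3.3 + 2.4 + 0.5
= -0.4
Since -0.4 < 0, the point is on the negative side.

0


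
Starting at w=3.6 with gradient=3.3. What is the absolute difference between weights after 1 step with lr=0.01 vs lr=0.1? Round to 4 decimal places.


With lr=0.01: w_new = 3.6 - 0.01 * 3.3 = 3.567
With lr=0.1: w_new = 3.6 - 0.1 * 3.3 = 3.27
Absolute difference = |3.567 - 3.27|
= 0.2970

0.2970


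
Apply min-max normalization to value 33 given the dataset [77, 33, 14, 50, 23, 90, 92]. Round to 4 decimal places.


Min = 14, Max = 92
Range = 92 - 14 = 78
Scaled = (x - min) / (max - min)
= (33 - 14) / 78
= 19 / 78
= 0.2436

0.2436


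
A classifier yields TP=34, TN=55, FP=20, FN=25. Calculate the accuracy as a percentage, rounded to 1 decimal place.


Accuracy = (TP + TN) / (TP + TN + FP + FN) * 100
= (34 + 55) / (34 + 55 + 20 + 25)
= 89 / 134
= 0.6642
= 66.4%

66.4


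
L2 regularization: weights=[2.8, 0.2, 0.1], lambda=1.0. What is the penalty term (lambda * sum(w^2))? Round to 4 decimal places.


Squaring each weight:
2.8^2 = 7.84
0.2^2 = 0.04
0.1^2 = 0.01
Sum of squares = 7.89
Penalty = 1.0 * 7.89 = 7.8900

7.8900


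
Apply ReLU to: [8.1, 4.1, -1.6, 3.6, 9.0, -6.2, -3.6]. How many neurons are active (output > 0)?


ReLU(x) = max(0, x) for each element:
ReLU(8.1) = 8.1
ReLU(4.1) = 4.1
ReLU(-1.6) = 0
ReLU(3.6) = 3.6
ReLU(9.0) = 9.0
ReLU(-6.2) = 0
ReLU(-3.6) = 0
Active neurons (>0): 4

4


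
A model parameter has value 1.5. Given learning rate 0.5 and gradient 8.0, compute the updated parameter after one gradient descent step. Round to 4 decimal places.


w_new = w_old - lr * gradient
= 1.5 - 0.5 * 8.0
= 1.5 - (4.0)
= -2.5000

-2.5000


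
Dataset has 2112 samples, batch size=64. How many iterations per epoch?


Iterations per epoch = dataset_size / batch_size
= 2112 / 64
= 33

33


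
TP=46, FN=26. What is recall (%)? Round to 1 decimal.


Recall = TP / (TP + FN) * 100
= 46 / (46 + 26)
= 46 / 72
= 0.6389
= 63.9%

63.9


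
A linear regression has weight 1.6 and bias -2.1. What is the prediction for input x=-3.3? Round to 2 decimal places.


y = 1.6 * -3.3 + (-2.1)
= -5.28 + (-2.1)
= -7.38

-7.38


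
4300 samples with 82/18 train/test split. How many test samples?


Train samples = 4300 * 82% = 3526
Test samples = 4300 - 3526
= 774

774


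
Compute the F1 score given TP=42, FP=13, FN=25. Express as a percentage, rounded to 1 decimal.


Precision = TP / (TP + FP) = 42 / 55 = 0.7636
Recall = TP / (TP + FN) = 42 / 67 = 0.6269
F1 = 2 * P * R / (P + R)
= 2 * 0.7636 * 0.6269 / (0.7636 + 0.6269)
= 0.9574 / 1.3905
= 0.6885
As percentage: 68.9%

68.9


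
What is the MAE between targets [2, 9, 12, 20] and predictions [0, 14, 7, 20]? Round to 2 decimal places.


Absolute errors: [2, 5, 5, 0]
Sum of absolute errors = 12
MAE = 12 / 4 = 3.00

3.00


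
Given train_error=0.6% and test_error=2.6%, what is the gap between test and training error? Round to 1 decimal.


Generalization gap = test_error - train_error
= 2.6 - 0.6
= 2.0%
A moderate gap.

2.0


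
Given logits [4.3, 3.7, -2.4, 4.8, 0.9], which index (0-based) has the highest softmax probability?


Softmax is a monotonic transformation, so it preserves the argmax.
We need to find the index of the maximum logit.
Index 0: 4.3
Index 1: 3.7
Index 2: -2.4
Index 3: 4.8
Index 4: 0.9
Maximum logit = 4.8 at index 3

3


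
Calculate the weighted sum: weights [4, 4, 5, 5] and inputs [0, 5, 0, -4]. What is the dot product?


Element-wise products:
4 * 0 = 0
4 * 5 = 20
5 * 0 = 0
5 * -4 = -20
Sum = 0 + 20 + 0 + -20
= 0

0


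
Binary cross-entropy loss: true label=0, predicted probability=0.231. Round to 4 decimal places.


For y=0: Loss = -log(1-p)
= -log(1 - 0.231)
= -log(0.769)
= -(-0.2627)
= 0.2627

0.2627


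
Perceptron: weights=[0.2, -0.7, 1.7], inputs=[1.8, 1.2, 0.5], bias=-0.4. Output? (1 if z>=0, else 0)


z = w . x + b
= 0.2*1.8 + -0.7*1.2 + 1.7*0.5 + -0.4
= 0.36 + -0.84 + 0.85 + -0.4
= 0.37 + -0.4
= -0.03
Since z = -0.03 < 0, output = 0

0


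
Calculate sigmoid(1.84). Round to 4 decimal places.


sigmoid(z) = 1 / (1 + exp(-z))
exp(-(1.84)) = exp(-1.84) = 0.1588
1 + 0.1588 = 1.1588
1 / 1.1588 = 0.8629

0.8629


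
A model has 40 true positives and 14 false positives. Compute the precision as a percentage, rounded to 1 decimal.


Precision = TP / (TP + FP) * 100
= 40 / (40 + 14)
= 40 / 54
= 0.7407
= 74.1%

74.1


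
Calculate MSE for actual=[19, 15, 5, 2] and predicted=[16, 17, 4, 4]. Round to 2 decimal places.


Differences: [3, -2, 1, -2]
Squared errors: [9, 4, 1, 4]
Sum of squared errors = 18
MSE = 18 / 4 = 4.50

4.50


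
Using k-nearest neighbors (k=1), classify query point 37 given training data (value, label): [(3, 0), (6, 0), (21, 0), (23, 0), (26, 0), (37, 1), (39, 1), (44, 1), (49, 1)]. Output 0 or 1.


Distances from query 37:
Point 37 (class 1): distance = 0
K=1 nearest neighbors: classes = [1]
Votes for class 1: 1 / 1
Majority vote => class 1

1


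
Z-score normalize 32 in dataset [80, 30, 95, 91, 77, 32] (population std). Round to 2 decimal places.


Mean = (80 + 30 + 95 + 91 + 77 + 32) / 6 = 67.5
Variance = sum((x_i - mean)^2) / n = 703.5833
Std = sqrt(703.5833) = 26.5251
Z = (x - mean) / std
= (32 - 67.5) / 26.5251
= -35.5 / 26.5251
= -1.34

-1.34


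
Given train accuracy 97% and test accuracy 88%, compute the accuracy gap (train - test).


Gap = train_accuracy - test_accuracy
= 97 - 88
= 9%
This moderate gap may indicate mild overfitting.

9


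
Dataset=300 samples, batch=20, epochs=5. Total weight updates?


Iterations per epoch = 300 / 20 = 15
Total updates = iterations_per_epoch * epochs
= 15 * 5
= 75

75


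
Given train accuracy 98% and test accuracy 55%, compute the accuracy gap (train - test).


Gap = train_accuracy - test_accuracy
= 98 - 55
= 43%
This large gap strongly indicates overfitting.

43


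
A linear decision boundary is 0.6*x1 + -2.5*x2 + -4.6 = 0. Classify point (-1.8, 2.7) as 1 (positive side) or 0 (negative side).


Compute 0.6 * -1.8 + -2.5 * 2.7 + -4.6
= -1.08 + -6.75 + -4.6
= -12.43
Since -12.43 < 0, the point is on the negative side.

0


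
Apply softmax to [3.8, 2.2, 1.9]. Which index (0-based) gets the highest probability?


Softmax is a monotonic transformation, so it preserves the argmax.
We need to find the index of the maximum logit.
Index 0: 3.8
Index 1: 2.2
Index 2: 1.9
Maximum logit = 3.8 at index 0

0


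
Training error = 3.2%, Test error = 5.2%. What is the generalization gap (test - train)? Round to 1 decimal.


Generalization gap = test_error - train_error
= 5.2 - 3.2
= 2.0%
A moderate gap.

2.0


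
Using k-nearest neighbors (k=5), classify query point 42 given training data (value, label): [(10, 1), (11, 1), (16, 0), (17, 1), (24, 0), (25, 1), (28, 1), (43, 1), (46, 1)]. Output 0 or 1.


Distances from query 42:
Point 43 (class 1): distance = 1
Point 46 (class 1): distance = 4
Point 28 (class 1): distance = 14
Point 25 (class 1): distance = 17
Point 24 (class 0): distance = 18
K=5 nearest neighbors: classes = [1, 1, 1, 1, 0]
Votes for class 1: 4 / 5
Majority vote => class 1

1


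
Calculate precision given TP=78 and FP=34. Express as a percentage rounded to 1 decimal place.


Precision = TP / (TP + FP) * 100
= 78 / (78 + 34)
= 78 / 112
= 0.6964
= 69.6%

69.6


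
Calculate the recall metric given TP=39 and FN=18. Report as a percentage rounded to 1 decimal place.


Recall = TP / (TP + FN) * 100
= 39 / (39 + 18)
= 39 / 57
= 0.6842
= 68.4%

68.4


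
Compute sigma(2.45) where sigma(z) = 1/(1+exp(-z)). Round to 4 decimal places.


sigmoid(z) = 1 / (1 + exp(-z))
exp(-(2.45)) = exp(-2.45) = 0.0863
1 + 0.0863 = 1.0863
1 / 1.0863 = 0.9206

0.9206


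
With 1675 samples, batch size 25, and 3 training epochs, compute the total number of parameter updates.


Iterations per epoch = 1675 / 25 = 67
Total updates = iterations_per_epoch * epochs
= 67 * 3
= 201

201


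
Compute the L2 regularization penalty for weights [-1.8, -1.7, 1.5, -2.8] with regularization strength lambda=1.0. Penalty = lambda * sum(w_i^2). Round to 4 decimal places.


Squaring each weight:
(-1.8)^2 = 3.24
(-1.7)^2 = 2.89
1.5^2 = 2.25
(-2.8)^2 = 7.84
Sum of squares = 16.22
Penalty = 1.0 * 16.22 = 16.2200

16.2200


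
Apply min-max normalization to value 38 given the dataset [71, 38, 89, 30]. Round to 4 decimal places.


Min = 30, Max = 89
Range = 89 - 30 = 59
Scaled = (x - min) / (max - min)
= (38 - 30) / 59
= 8 / 59
= 0.1356

0.1356


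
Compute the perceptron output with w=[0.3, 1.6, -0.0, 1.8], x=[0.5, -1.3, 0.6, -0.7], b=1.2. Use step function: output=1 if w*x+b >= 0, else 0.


z = w . x + b
= 0.3*0.5 + 1.6*-1.3 + -0.0*0.6 + 1.8*-0.7 + 1.2
= 0.15 + -2.08 + -0.0 + -1.26 + 1.2
= -3.19 + 1.2
= -1.99
Since z = -1.99 < 0, output = 0

0


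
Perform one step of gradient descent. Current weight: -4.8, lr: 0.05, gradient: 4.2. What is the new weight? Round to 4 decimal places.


w_new = w_old - lr * gradient
= -4.8 - 0.05 * 4.2
= -4.8 - (0.21)
= -5.0100

-5.0100


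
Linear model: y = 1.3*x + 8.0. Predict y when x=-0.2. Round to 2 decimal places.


y = 1.3 * -0.2 + (8.0)
= -0.26 + (8.0)
= 7.74

7.74


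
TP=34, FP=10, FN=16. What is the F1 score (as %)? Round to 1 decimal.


Precision = TP / (TP + FP) = 34 / 44 = 0.7727
Recall = TP / (TP + FN) = 34 / 50 = 0.68
F1 = 2 * P * R / (P + R)
= 2 * 0.7727 * 0.68 / (0.7727 + 0.68)
= 1.0509 / 1.4527
= 0.7234
As percentage: 72.3%

72.3


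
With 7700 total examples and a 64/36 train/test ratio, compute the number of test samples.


Train samples = 7700 * 64% = 4928
Test samples = 7700 - 4928
= 2772

2772


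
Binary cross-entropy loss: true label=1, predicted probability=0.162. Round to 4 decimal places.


For y=1: Loss = -log(p)
= -log(0.162)
= -(-1.8202)
= 1.8202

1.8202


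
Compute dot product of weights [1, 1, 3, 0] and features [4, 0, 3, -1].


Element-wise products:
1 * 4 = 4
1 * 0 = 0
3 * 3 = 9
0 * -1 = 0
Sum = 4 + 0 + 9 + 0
= 13

13


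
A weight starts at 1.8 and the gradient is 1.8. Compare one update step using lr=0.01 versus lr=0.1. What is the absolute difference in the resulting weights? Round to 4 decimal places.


With lr=0.01: w_new = 1.8 - 0.01 * 1.8 = 1.782
With lr=0.1: w_new = 1.8 - 0.1 * 1.8 = 1.62
Absolute difference = |1.782 - 1.62|
= 0.1620

0.1620


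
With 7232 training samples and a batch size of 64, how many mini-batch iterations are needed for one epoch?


Iterations per epoch = dataset_size / batch_size
= 7232 / 64
= 113

113


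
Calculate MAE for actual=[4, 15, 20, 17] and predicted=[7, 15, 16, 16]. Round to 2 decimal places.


Absolute errors: [3, 0, 4, 1]
Sum of absolute errors = 8
MAE = 8 / 4 = 2.00

2.00


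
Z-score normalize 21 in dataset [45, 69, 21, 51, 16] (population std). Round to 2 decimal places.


Mean = (45 + 69 + 21 + 51 + 16) / 5 = 40.4
Variance = sum((x_i - mean)^2) / n = 384.64
Std = sqrt(384.64) = 19.6122
Z = (x - mean) / std
= (21 - 40.4) / 19.6122
= -19.4 / 19.6122
= -0.99

-0.99


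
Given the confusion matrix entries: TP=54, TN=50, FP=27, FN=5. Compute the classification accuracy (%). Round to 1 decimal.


Accuracy = (TP + TN) / (TP + TN + FP + FN) * 100
= (54 + 50) / (54 + 50 + 27 + 5)
= 104 / 136
= 0.7647
= 76.5%

76.5


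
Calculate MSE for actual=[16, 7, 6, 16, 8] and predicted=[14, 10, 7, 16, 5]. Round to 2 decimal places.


Differences: [2, -3, -1, 0, 3]
Squared errors: [4, 9, 1, 0, 9]
Sum of squared errors = 23
MSE = 23 / 5 = 4.60

4.60


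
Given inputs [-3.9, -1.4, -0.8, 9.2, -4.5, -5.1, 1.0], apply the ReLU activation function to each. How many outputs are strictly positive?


ReLU(x) = max(0, x) for each element:
ReLU(-3.9) = 0
ReLU(-1.4) = 0
ReLU(-0.8) = 0
ReLU(9.2) = 9.2
ReLU(-4.5) = 0
ReLU(-5.1) = 0
ReLU(1.0) = 1.0
Active neurons (>0): 2

2


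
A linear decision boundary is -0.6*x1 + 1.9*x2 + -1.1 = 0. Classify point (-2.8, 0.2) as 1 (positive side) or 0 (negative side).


Compute -0.6 * -2.8 + 1.9 * 0.2 + -1.1
= 1.68 + 0.38 + -1.1
= 0.96
Since 0.96 >= 0, the point is on the positive side.

1


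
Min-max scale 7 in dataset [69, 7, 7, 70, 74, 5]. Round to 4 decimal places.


Min = 5, Max = 74
Range = 74 - 5 = 69
Scaled = (x - min) / (max - min)
= (7 - 5) / 69
= 2 / 69
= 0.0290

0.0290


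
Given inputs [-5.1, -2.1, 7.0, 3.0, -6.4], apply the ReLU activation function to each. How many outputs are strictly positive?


ReLU(x) = max(0, x) for each element:
ReLU(-5.1) = 0
ReLU(-2.1) = 0
ReLU(7.0) = 7.0
ReLU(3.0) = 3.0
ReLU(-6.4) = 0
Active neurons (>0): 2

2


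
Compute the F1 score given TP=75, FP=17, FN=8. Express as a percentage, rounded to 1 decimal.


Precision = TP / (TP + FP) = 75 / 92 = 0.8152
Recall = TP / (TP + FN) = 75 / 83 = 0.9036
F1 = 2 * P * R / (P + R)
= 2 * 0.8152 * 0.9036 / (0.8152 + 0.9036)
= 1.4733 / 1.7188
= 0.8571
As percentage: 85.7%

85.7


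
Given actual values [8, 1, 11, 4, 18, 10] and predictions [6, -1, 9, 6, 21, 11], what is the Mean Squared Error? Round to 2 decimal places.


Differences: [2, 2, 2, -2, -3, -1]
Squared errors: [4, 4, 4, 4, 9, 1]
Sum of squared errors = 26
MSE = 26 / 6 = 4.33

4.33


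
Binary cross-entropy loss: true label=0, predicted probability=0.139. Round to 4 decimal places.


For y=0: Loss = -log(1-p)
= -log(1 - 0.139)
= -log(0.861)
= -(-0.1497)
= 0.1497

0.1497


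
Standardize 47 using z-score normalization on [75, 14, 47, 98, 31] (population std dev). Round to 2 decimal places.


Mean = (75 + 14 + 47 + 98 + 31) / 5 = 53.0
Variance = sum((x_i - mean)^2) / n = 910.0
Std = sqrt(910.0) = 30.1662
Z = (x - mean) / std
= (47 - 53.0) / 30.1662
= -6.0 / 30.1662
= -0.20

-0.20
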